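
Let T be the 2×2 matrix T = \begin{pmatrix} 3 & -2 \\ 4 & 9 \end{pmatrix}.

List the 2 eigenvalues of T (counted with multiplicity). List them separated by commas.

det(T - μI) = (3 - μ)(9 - μ) - (-2)·(4) = μ^2 - 12μ + 35.
This factors as (μ - 5)·(μ - 7) = 0.
Eigenvalues: 5, 7.

5, 7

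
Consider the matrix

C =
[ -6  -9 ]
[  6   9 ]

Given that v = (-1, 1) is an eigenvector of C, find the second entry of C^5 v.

First find the eigenvalue: Cv = (-3, 3) = 3·(-1, 1), so λ = 3.
Then C^5 v = λ^5·v = 3^5·(-1, 1) = 243·(-1, 1) = (-243, 243).

243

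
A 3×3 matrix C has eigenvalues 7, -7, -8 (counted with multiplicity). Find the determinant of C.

392

det(C) is the product of the eigenvalues: (7) · (-7) · (-8) = 392.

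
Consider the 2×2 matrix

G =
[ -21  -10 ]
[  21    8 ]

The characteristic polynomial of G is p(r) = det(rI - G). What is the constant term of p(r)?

p(r) = r^2 + 13r + 42.
The constant term is 42.

42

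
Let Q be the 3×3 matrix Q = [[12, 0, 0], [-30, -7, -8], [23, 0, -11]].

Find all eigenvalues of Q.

Compute the characteristic polynomial p(λ) = det(λI - Q).
Expanding the 3×3 determinant: p(λ) = λ^3 + 6λ^2 - 139λ - 924.
Since p(-7) = 0, λ = -7 is a root.
Dividing by (λ + 7) leaves λ^2 - λ - 132.
The quadratic factors as (λ + 11)·(λ - 12).
Eigenvalues: -11, -7, 12.

-11, -7, 12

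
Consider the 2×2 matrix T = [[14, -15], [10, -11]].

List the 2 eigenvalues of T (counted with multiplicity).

det(T - lambda·I) = (14 - lambda)(-11 - lambda) - (-15)·(10) = lambda^2 - 3·lambda - 4.
This factors as (lambda + 1)·(lambda - 4) = 0.
Eigenvalues: -1, 4.

-1, 4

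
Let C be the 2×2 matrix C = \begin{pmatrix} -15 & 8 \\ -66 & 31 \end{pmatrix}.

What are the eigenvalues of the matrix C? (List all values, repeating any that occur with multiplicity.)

7, 9

det(C - lambda·I) = (-15 - lambda)(31 - lambda) - (8)·(-66) = lambda^2 - 16·lambda + 63.
This factors as (lambda - 7)·(lambda - 9) = 0.
Eigenvalues: 7, 9.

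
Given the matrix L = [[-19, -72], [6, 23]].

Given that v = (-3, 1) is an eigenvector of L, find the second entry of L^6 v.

First find the eigenvalue: Lv = (-15, 5) = 5·(-3, 1), so λ = 5.
Then L^6 v = λ^6·v = 5^6·(-3, 1) = 15625·(-3, 1) = (-46875, 15625).

15625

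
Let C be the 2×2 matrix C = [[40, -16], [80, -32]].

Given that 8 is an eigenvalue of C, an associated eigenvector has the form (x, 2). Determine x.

We need (C - 8I)v = 0.
C - 8I = [[32, -16], [80, -40]].
Row 1: (32)·x + (-16)·2 = 0
Row 2: (80)·x + (-40)·2 = 0
Solving gives x = 1.
Check: C·(1, 2) = (8, 16) = 8·(1, 2).

1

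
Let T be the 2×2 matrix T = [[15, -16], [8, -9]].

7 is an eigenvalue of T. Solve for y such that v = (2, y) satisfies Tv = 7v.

1

We need (T - 7I)v = 0.
T - 7I = [[8, -16], [8, -16]].
Row 1: (8)·2 + (-16)·y = 0
Row 2: (8)·2 + (-16)·y = 0
Solving gives y = 1.
Check: T·(2, 1) = (14, 7) = 7·(2, 1).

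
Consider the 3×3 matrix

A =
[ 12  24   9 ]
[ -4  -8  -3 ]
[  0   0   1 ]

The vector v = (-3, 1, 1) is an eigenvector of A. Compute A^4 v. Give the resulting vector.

(-3, 1, 1)

First find the eigenvalue: Av = (-3, 1, 1) = 1·(-3, 1, 1), so λ = 1.
Then A^4 v = λ^4·v = 1^4·(-3, 1, 1) = 1·(-3, 1, 1) = (-3, 1, 1).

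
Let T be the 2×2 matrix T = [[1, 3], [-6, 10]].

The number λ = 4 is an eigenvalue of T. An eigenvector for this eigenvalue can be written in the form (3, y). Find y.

We need (T - 4I)v = 0.
T - 4I = [[-3, 3], [-6, 6]].
Row 1: (-3)·3 + (3)·y = 0
Row 2: (-6)·3 + (6)·y = 0
Solving gives y = 3.
Check: T·(3, 3) = (12, 12) = 4·(3, 3).

3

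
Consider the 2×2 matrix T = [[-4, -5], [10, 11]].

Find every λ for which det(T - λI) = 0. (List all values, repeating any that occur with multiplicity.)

1, 6

det(T - tI) = (-4 - t)(11 - t) - (-5)·(10) = t^2 - 7t + 6.
This factors as (t - 1)·(t - 6) = 0.
Eigenvalues: 1, 6.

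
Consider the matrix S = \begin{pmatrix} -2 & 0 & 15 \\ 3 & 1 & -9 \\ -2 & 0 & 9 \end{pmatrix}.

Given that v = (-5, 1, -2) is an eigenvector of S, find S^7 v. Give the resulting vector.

(-81920, 16384, -32768)

First find the eigenvalue: Sv = (-20, 4, -8) = 4·(-5, 1, -2), so λ = 4.
Then S^7 v = λ^7·v = 4^7·(-5, 1, -2) = 16384·(-5, 1, -2) = (-81920, 16384, -32768).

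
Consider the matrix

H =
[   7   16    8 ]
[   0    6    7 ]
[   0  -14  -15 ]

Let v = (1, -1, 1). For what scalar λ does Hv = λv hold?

Compute Hv: H·(1, -1, 1) = (-1, 1, -1).
Since Hv = λv, compare component 1: -1 = λ·1, so λ = -1.

-1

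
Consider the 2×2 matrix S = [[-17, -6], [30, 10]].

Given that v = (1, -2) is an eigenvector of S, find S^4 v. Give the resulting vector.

First find the eigenvalue: Sv = (-5, 10) = -5·(1, -2), so λ = -5.
Then S^4 v = λ^4·v = (-5)^4·(1, -2) = 625·(1, -2) = (625, -1250).

(625, -1250)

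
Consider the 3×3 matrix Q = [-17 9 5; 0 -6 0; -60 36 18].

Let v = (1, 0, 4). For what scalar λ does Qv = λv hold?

3

Compute Qv: Q·(1, 0, 4) = (3, 0, 12).
Since Qv = λv, compare component 1: 3 = λ·1, so λ = 3.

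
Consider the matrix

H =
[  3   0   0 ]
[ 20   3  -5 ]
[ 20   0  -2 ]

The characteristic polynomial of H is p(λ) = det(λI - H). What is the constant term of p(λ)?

p(λ) = λ^3 - 4λ^2 - 3λ + 18.
The constant term is 18.

18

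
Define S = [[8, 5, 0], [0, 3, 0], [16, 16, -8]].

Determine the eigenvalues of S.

-8, 3, 8

Compute the characteristic polynomial p(λ) = det(λI - S).
Expanding the 3×3 determinant: p(λ) = λ^3 - 3λ^2 - 64λ + 192.
Since p(3) = 0, λ = 3 is a root.
Dividing by (λ - 3) leaves λ^2 - 64.
The quadratic factors as (λ + 8)·(λ - 8).
Eigenvalues: -8, 3, 8.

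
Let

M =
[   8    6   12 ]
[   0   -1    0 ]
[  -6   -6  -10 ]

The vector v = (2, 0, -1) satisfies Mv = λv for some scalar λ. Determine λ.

2

Compute Mv: M·(2, 0, -1) = (4, 0, -2).
Since Mv = λv, compare component 1: 4 = λ·2, so λ = 2.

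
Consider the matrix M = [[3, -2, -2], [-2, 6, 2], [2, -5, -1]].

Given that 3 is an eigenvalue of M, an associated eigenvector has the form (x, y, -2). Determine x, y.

We need (M - 3I)v = 0.
M - 3I = [[0, -2, -2], [-2, 3, 2], [2, -5, -4]].
Row 1: (0)·x + (-2)·y + (-2)·-2 = 0
Row 2: (-2)·x + (3)·y + (2)·-2 = 0
Row 3: (2)·x + (-5)·y + (-4)·-2 = 0
Solving gives x = 1, y = 2.
Check: M·(1, 2, -2) = (3, 6, -6) = 3·(1, 2, -2).

1, 2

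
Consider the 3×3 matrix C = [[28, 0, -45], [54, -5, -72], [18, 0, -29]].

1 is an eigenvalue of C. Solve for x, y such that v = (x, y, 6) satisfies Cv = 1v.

10, 18

We need (C - 1I)v = 0.
C - 1I = [[27, 0, -45], [54, -6, -72], [18, 0, -30]].
Row 1: (27)·x + (0)·y + (-45)·6 = 0
Row 2: (54)·x + (-6)·y + (-72)·6 = 0
Row 3: (18)·x + (0)·y + (-30)·6 = 0
Solving gives x = 10, y = 18.
Check: C·(10, 18, 6) = (10, 18, 6) = 1·(10, 18, 6).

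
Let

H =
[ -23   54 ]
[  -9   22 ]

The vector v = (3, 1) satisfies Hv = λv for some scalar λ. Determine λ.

-5

Compute Hv: H·(3, 1) = (-15, -5).
Since Hv = λv, compare component 1: -15 = λ·3, so λ = -5.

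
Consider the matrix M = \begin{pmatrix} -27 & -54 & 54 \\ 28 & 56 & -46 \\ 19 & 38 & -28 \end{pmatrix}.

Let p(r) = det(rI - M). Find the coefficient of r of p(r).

-90

p(r) = r^3 - r^2 - 90r.
The coefficient of r is -90.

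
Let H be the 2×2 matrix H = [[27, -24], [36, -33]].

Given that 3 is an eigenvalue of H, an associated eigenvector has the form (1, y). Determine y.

1

We need (H - 3I)v = 0.
H - 3I = [[24, -24], [36, -36]].
Row 1: (24)·1 + (-24)·y = 0
Row 2: (36)·1 + (-36)·y = 0
Solving gives y = 1.
Check: H·(1, 1) = (3, 3) = 3·(1, 1).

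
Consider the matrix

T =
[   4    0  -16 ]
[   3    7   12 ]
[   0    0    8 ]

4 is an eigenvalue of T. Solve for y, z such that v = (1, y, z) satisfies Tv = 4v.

-1, 0

We need (T - 4I)v = 0.
T - 4I = [[0, 0, -16], [3, 3, 12], [0, 0, 4]].
Row 1: (0)·1 + (0)·y + (-16)·z = 0
Row 2: (3)·1 + (3)·y + (12)·z = 0
Row 3: (0)·1 + (0)·y + (4)·z = 0
Solving gives y = -1, z = 0.
Check: T·(1, -1, 0) = (4, -4, 0) = 4·(1, -1, 0).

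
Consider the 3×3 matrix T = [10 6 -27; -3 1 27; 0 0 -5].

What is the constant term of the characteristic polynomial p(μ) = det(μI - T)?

p(0) = det(0·I − T) = det(−T) = (−1)^3·det(T).
det(T) = -140, so p(0) = 140.

140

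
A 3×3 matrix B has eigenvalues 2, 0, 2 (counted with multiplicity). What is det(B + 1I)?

9

If B has eigenvalues 2, 0, 2, then B + 1I has eigenvalues 3, 1, 3.
det(B + 1I) = (3) · (1) · (3) = 9.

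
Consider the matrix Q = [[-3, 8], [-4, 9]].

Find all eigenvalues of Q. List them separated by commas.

1, 5

det(Q - rI) = (-3 - r)(9 - r) - (8)·(-4) = r^2 - 6r + 5.
This factors as (r - 1)·(r - 5) = 0.
Eigenvalues: 1, 5.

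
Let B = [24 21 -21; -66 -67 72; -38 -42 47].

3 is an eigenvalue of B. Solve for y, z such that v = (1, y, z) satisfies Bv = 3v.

-3, -2

We need (B - 3I)v = 0.
B - 3I = [[21, 21, -21], [-66, -70, 72], [-38, -42, 44]].
Row 1: (21)·1 + (21)·y + (-21)·z = 0
Row 2: (-66)·1 + (-70)·y + (72)·z = 0
Row 3: (-38)·1 + (-42)·y + (44)·z = 0
Solving gives y = -3, z = -2.
Check: B·(1, -3, -2) = (3, -9, -6) = 3·(1, -3, -2).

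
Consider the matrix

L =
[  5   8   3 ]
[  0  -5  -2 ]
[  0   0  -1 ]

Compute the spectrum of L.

-5, -1, 5

L is upper triangular, so its eigenvalues are the diagonal entries.
Diagonal: 5, -5, -1.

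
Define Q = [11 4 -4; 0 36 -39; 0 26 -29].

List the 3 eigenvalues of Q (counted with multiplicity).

-3, 10, 11

Set up det(λI - Q) = 0.
Expanding along the first row, p(λ) = λ^3 - 18λ^2 + 47λ + 330.
Rational-root test: λ = 11 gives p(11) = 0.
Factor out (λ - 11): p(λ) = (λ - 11)·(λ^2 - 7λ - 30).
The quadratic factors as (λ + 3)·(λ - 10).
Eigenvalues: -3, 10, 11.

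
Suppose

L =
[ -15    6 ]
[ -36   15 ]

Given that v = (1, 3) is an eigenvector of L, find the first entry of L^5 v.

First find the eigenvalue: Lv = (3, 9) = 3·(1, 3), so λ = 3.
Then L^5 v = λ^5·v = 3^5·(1, 3) = 243·(1, 3) = (243, 729).

243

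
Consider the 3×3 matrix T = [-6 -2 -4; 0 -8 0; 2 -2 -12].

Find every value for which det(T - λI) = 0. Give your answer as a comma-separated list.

Compute the characteristic polynomial p(s) = det(sI - T).
Expanding along the first row, p(s) = s^3 + 26s^2 + 224s + 640.
Rational-root test: s = -8 gives p(-8) = 0.
Dividing by (s + 8) leaves s^2 + 18s + 80.
The quadratic factors as (s + 10)·(s + 8).
Eigenvalues: -10, -8, -8.

-10, -8, -8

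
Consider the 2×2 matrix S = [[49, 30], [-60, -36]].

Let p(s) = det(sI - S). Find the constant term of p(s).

p(s) = s^2 - 13s + 36.
The constant term is 36.

36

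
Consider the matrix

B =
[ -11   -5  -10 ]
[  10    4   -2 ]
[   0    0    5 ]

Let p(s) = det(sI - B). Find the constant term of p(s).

p(s) = s^3 + 2s^2 - 29s - 30.
The constant term is -30.

-30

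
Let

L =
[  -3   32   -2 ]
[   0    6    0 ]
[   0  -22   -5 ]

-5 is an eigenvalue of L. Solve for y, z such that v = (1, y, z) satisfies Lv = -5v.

We need (L + 5I)v = 0.
L + 5I = [[2, 32, -2], [0, 11, 0], [0, -22, 0]].
Row 1: (2)·1 + (32)·y + (-2)·z = 0
Row 2: (0)·1 + (11)·y + (0)·z = 0
Row 3: (0)·1 + (-22)·y + (0)·z = 0
Solving gives y = 0, z = 1.
Check: L·(1, 0, 1) = (-5, 0, -5) = -5·(1, 0, 1).

0, 1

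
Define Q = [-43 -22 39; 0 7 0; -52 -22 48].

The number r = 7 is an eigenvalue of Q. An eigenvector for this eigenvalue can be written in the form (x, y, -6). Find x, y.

We need (Q - 7I)v = 0.
Q - 7I = [[-50, -22, 39], [0, 0, 0], [-52, -22, 41]].
Row 1: (-50)·x + (-22)·y + (39)·-6 = 0
Row 2: (0)·x + (0)·y + (0)·-6 = 0
Row 3: (-52)·x + (-22)·y + (41)·-6 = 0
Solving gives x = -6, y = 3.
Check: Q·(-6, 3, -6) = (-42, 21, -42) = 7·(-6, 3, -6).

-6, 3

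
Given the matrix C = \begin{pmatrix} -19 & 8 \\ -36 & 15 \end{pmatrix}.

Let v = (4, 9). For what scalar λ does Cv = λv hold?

Compute Cv: C·(4, 9) = (-4, -9).
Since Cv = λv, compare component 1: -4 = λ·4, so λ = -1.

-1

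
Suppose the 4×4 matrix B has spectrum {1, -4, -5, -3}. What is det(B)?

-60

det(B) is the product of the eigenvalues: (1) · (-4) · (-5) · (-3) = -60.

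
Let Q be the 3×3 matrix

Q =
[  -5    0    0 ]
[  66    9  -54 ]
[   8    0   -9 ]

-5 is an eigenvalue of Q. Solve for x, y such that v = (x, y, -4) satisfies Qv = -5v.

-2, -6

We need (Q + 5I)v = 0.
Q + 5I = [[0, 0, 0], [66, 14, -54], [8, 0, -4]].
Row 1: (0)·x + (0)·y + (0)·-4 = 0
Row 2: (66)·x + (14)·y + (-54)·-4 = 0
Row 3: (8)·x + (0)·y + (-4)·-4 = 0
Solving gives x = -2, y = -6.
Check: Q·(-2, -6, -4) = (10, 30, 20) = -5·(-2, -6, -4).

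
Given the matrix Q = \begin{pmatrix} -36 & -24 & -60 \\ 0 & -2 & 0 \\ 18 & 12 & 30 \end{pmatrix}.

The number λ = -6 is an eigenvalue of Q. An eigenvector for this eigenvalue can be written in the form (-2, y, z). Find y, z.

We need (Q + 6I)v = 0.
Q + 6I = [[-30, -24, -60], [0, 4, 0], [18, 12, 36]].
Row 1: (-30)·-2 + (-24)·y + (-60)·z = 0
Row 2: (0)·-2 + (4)·y + (0)·z = 0
Row 3: (18)·-2 + (12)·y + (36)·z = 0
Solving gives y = 0, z = 1.
Check: Q·(-2, 0, 1) = (12, 0, -6) = -6·(-2, 0, 1).

0, 1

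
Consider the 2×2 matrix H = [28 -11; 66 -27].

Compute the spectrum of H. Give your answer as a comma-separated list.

-5, 6

det(H - rI) = (28 - r)(-27 - r) - (-11)·(66) = r^2 - r - 30.
This factors as (r + 5)·(r - 6) = 0.
Eigenvalues: -5, 6.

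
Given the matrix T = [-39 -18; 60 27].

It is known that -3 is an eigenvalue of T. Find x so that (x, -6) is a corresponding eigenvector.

3

We need (T + 3I)v = 0.
T + 3I = [[-36, -18], [60, 30]].
Row 1: (-36)·x + (-18)·-6 = 0
Row 2: (60)·x + (30)·-6 = 0
Solving gives x = 3.
Check: T·(3, -6) = (-9, 18) = -3·(3, -6).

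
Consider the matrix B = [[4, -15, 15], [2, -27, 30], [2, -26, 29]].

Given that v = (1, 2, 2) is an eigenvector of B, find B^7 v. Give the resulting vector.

First find the eigenvalue: Bv = (4, 8, 8) = 4·(1, 2, 2), so λ = 4.
Then B^7 v = λ^7·v = 4^7·(1, 2, 2) = 16384·(1, 2, 2) = (16384, 32768, 32768).

(16384, 32768, 32768)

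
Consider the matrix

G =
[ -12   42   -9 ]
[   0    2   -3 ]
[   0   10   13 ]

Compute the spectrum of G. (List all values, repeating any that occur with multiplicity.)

-12, 7, 8

Compute the characteristic polynomial p(t) = det(tI - G).
Cofactor expansion gives p(t) = t^3 - 3t^2 - 124t + 672.
Try t = 7: p(7) = 0, so 7 is a root.
Dividing by (t - 7) leaves t^2 + 4t - 96.
The quadratic factors as (t + 12)·(t - 8).
Eigenvalues: -12, 7, 8.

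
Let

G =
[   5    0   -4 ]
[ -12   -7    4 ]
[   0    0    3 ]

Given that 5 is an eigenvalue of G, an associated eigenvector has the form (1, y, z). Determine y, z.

-1, 0

We need (G - 5I)v = 0.
G - 5I = [[0, 0, -4], [-12, -12, 4], [0, 0, -2]].
Row 1: (0)·1 + (0)·y + (-4)·z = 0
Row 2: (-12)·1 + (-12)·y + (4)·z = 0
Row 3: (0)·1 + (0)·y + (-2)·z = 0
Solving gives y = -1, z = 0.
Check: G·(1, -1, 0) = (5, -5, 0) = 5·(1, -1, 0).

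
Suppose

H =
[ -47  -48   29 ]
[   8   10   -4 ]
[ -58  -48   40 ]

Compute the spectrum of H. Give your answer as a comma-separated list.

-6, -2, 11

Compute the characteristic polynomial p(t) = det(tI - H).
Cofactor expansion gives p(t) = t^3 - 3t^2 - 76t - 132.
Since p(-2) = 0, t = -2 is a root.
Factor out (t + 2): p(t) = (t + 2)·(t^2 - 5t - 66).
The quadratic factors as (t + 6)·(t - 11).
Eigenvalues: -6, -2, 11.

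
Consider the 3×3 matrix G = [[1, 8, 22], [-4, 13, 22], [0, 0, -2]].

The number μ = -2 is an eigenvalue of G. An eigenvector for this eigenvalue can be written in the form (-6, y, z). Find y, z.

We need (G + 2I)v = 0.
G + 2I = [[3, 8, 22], [-4, 15, 22], [0, 0, 0]].
Row 1: (3)·-6 + (8)·y + (22)·z = 0
Row 2: (-4)·-6 + (15)·y + (22)·z = 0
Row 3: (0)·-6 + (0)·y + (0)·z = 0
Solving gives y = -6, z = 3.
Check: G·(-6, -6, 3) = (12, 12, -6) = -2·(-6, -6, 3).

-6, 3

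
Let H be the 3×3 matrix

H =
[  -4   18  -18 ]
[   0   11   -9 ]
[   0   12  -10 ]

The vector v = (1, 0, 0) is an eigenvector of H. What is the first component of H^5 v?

-1024

First find the eigenvalue: Hv = (-4, 0, 0) = -4·(1, 0, 0), so λ = -4.
Then H^5 v = λ^5·v = (-4)^5·(1, 0, 0) = -1024·(1, 0, 0) = (-1024, 0, 0).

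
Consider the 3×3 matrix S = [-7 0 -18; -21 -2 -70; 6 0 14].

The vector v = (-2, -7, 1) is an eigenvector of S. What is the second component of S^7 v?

-896

First find the eigenvalue: Sv = (-4, -14, 2) = 2·(-2, -7, 1), so λ = 2.
Then S^7 v = λ^7·v = 2^7·(-2, -7, 1) = 128·(-2, -7, 1) = (-256, -896, 128).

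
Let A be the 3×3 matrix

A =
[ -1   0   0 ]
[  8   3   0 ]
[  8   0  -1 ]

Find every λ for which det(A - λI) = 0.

A is lower triangular, so its eigenvalues are the diagonal entries.
Diagonal: -1, 3, -1.

-1, -1, 3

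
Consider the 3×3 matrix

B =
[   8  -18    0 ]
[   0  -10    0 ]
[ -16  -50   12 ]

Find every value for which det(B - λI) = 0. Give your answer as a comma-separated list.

-10, 8, 12

Compute the characteristic polynomial p(t) = det(tI - B).
Expanding the 3×3 determinant: p(t) = t^3 - 10t^2 - 104t + 960.
Since p(8) = 0, t = 8 is a root.
Dividing by (t - 8) leaves t^2 - 2t - 120.
The quadratic factors as (t + 10)·(t - 12).
Eigenvalues: -10, 8, 12.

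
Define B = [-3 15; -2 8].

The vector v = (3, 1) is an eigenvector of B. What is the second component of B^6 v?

64

First find the eigenvalue: Bv = (6, 2) = 2·(3, 1), so λ = 2.
Then B^6 v = λ^6·v = 2^6·(3, 1) = 64·(3, 1) = (192, 64).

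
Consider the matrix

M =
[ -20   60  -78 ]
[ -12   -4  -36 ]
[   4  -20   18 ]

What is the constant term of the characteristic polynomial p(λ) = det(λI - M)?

-192

p(0) = det(0·I − M) = det(−M) = (−1)^3·det(M).
det(M) = 192, so p(0) = -192.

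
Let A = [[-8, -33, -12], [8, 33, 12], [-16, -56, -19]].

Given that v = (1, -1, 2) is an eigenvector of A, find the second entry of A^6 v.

-1

First find the eigenvalue: Av = (1, -1, 2) = 1·(1, -1, 2), so λ = 1.
Then A^6 v = λ^6·v = 1^6·(1, -1, 2) = 1·(1, -1, 2) = (1, -1, 2).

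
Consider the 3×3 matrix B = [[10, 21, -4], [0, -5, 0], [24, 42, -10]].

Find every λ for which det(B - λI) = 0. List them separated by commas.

-5, -2, 2

Compute the characteristic polynomial p(λ) = det(λI - B).
Expanding the 3×3 determinant: p(λ) = λ^3 + 5λ^2 - 4λ - 20.
Since p(-5) = 0, λ = -5 is a root.
Factor out (λ + 5): p(λ) = (λ + 5)·(λ^2 - 4).
The quadratic factors as (λ + 2)·(λ - 2).
Eigenvalues: -5, -2, 2.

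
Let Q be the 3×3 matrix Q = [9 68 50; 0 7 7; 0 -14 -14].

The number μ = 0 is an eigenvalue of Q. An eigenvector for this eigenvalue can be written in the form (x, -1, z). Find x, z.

We need (Q)v = 0.
Q = [[9, 68, 50], [0, 7, 7], [0, -14, -14]].
Row 1: (9)·x + (68)·-1 + (50)·z = 0
Row 2: (0)·x + (7)·-1 + (7)·z = 0
Row 3: (0)·x + (-14)·-1 + (-14)·z = 0
Solving gives x = 2, z = 1.
Check: Q·(2, -1, 1) = (0, 0, 0) = 0·(2, -1, 1).

2, 1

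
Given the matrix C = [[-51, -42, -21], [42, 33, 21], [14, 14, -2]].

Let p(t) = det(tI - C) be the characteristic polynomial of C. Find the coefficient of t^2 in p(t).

The coefficient of t^2 of det(tI - C) is −trace(C).
trace(C) = (-51) + (33) + (-2) = -20, so the coefficient is 20.

20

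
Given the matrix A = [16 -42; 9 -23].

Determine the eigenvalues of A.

-5, -2

det(A - λI) = (16 - λ)(-23 - λ) - (-42)·(9) = λ^2 + 7λ + 10.
This factors as (λ + 5)·(λ + 2) = 0.
Eigenvalues: -5, -2.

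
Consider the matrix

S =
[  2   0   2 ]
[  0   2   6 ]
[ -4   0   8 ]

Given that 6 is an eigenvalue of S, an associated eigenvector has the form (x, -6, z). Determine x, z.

We need (S - 6I)v = 0.
S - 6I = [[-4, 0, 2], [0, -4, 6], [-4, 0, 2]].
Row 1: (-4)·x + (0)·-6 + (2)·z = 0
Row 2: (0)·x + (-4)·-6 + (6)·z = 0
Row 3: (-4)·x + (0)·-6 + (2)·z = 0
Solving gives x = -2, z = -4.
Check: S·(-2, -6, -4) = (-12, -36, -24) = 6·(-2, -6, -4).

-2, -4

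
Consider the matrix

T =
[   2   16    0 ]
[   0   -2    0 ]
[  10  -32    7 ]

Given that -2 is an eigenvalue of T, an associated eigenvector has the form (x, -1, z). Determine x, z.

4, -8

We need (T + 2I)v = 0.
T + 2I = [[4, 16, 0], [0, 0, 0], [10, -32, 9]].
Row 1: (4)·x + (16)·-1 + (0)·z = 0
Row 2: (0)·x + (0)·-1 + (0)·z = 0
Row 3: (10)·x + (-32)·-1 + (9)·z = 0
Solving gives x = 4, z = -8.
Check: T·(4, -1, -8) = (-8, 2, 16) = -2·(4, -1, -8).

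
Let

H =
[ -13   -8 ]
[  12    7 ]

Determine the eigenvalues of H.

det(H - λI) = (-13 - λ)(7 - λ) - (-8)·(12) = λ^2 + 6λ + 5.
This factors as (λ + 5)·(λ + 1) = 0.
Eigenvalues: -5, -1.

-5, -1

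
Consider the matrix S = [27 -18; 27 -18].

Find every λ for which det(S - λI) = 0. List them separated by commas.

0, 9

det(S - λI) = (27 - λ)(-18 - λ) - (-18)·(27) = λ^2 - 9λ.
This factors as λ·(λ - 9) = 0.
Eigenvalues: 0, 9.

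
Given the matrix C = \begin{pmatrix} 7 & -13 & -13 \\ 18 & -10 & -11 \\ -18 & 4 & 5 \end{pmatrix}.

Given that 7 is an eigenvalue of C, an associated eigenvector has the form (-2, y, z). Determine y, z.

-6, 6

We need (C - 7I)v = 0.
C - 7I = [[0, -13, -13], [18, -17, -11], [-18, 4, -2]].
Row 1: (0)·-2 + (-13)·y + (-13)·z = 0
Row 2: (18)·-2 + (-17)·y + (-11)·z = 0
Row 3: (-18)·-2 + (4)·y + (-2)·z = 0
Solving gives y = -6, z = 6.
Check: C·(-2, -6, 6) = (-14, -42, 42) = 7·(-2, -6, 6).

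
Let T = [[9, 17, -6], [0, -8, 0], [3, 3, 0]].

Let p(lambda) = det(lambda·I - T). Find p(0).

144

p(0) = det(0·I − T) = det(−T) = (−1)^3·det(T).
det(T) = -144, so p(0) = 144.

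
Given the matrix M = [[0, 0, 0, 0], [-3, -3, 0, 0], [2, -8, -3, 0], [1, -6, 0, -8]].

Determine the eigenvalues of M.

-8, -3, -3, 0

M is lower triangular, so its eigenvalues are the diagonal entries.
Diagonal: 0, -3, -3, -8.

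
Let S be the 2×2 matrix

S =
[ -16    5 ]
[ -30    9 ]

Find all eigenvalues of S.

-6, -1

det(S - tI) = (-16 - t)(9 - t) - (5)·(-30) = t^2 + 7t + 6.
This factors as (t + 6)·(t + 1) = 0.
Eigenvalues: -6, -1.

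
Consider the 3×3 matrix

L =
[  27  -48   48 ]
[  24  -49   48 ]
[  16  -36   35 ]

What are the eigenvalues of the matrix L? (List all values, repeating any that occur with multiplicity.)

Compute the characteristic polynomial p(t) = det(tI - L).
Expanding along the first row, p(t) = t^3 - 13t^2 + 19t + 33.
Rational-root test: t = -1 gives p(-1) = 0.
Dividing by (t + 1) leaves t^2 - 14t + 33.
The quadratic factors as (t - 3)·(t - 11).
Eigenvalues: -1, 3, 11.

-1, 3, 11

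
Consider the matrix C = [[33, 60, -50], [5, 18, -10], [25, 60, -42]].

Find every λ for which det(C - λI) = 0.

Compute the characteristic polynomial p(r) = det(rI - C).
Expanding the 3×3 determinant: p(r) = r^3 - 9r^2 + 2r + 48.
Since p(8) = 0, r = 8 is a root.
Factor out (r - 8): p(r) = (r - 8)·(r^2 - r - 6).
The quadratic factors as (r + 2)·(r - 3).
Eigenvalues: -2, 3, 8.

-2, 3, 8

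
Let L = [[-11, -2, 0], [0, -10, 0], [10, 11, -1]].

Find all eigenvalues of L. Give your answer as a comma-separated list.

Set up det(lambda·I - L) = 0.
Expanding the 3×3 determinant: p(lambda) = lambda^3 + 22·lambda^2 + 131·lambda + 110.
Since p(-11) = 0, lambda = -11 is a root.
Factor out (lambda + 11): p(lambda) = (lambda + 11)·(lambda^2 + 11·lambda + 10).
The quadratic factors as (lambda + 10)·(lambda + 1).
Eigenvalues: -11, -10, -1.

-11, -10, -1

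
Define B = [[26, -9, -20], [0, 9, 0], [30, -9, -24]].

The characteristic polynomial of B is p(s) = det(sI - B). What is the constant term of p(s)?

216

p(s) = s^3 - 11s^2 - 6s + 216.
The constant term is 216.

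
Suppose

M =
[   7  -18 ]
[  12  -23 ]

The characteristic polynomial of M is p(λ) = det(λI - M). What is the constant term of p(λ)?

p(λ) = λ^2 + 16λ + 55.
The constant term is 55.

55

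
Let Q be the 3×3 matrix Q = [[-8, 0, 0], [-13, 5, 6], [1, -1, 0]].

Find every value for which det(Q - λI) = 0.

The characteristic polynomial is p(r) = det(rI - Q).
Expanding along the first row, p(r) = r^3 + 3r^2 - 34r + 48.
Try r = 2: p(2) = 0, so 2 is a root.
Factor out (r - 2): p(r) = (r - 2)·(r^2 + 5r - 24).
The quadratic factors as (r + 8)·(r - 3).
Eigenvalues: -8, 2, 3.

-8, 2, 3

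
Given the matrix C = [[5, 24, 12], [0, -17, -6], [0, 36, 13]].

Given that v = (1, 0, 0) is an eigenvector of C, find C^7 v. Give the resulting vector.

(78125, 0, 0)

First find the eigenvalue: Cv = (5, 0, 0) = 5·(1, 0, 0), so λ = 5.
Then C^7 v = λ^7·v = 5^7·(1, 0, 0) = 78125·(1, 0, 0) = (78125, 0, 0).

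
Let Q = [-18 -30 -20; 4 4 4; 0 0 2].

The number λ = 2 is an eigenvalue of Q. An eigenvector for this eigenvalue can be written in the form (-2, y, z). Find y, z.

We need (Q - 2I)v = 0.
Q - 2I = [[-20, -30, -20], [4, 2, 4], [0, 0, 0]].
Row 1: (-20)·-2 + (-30)·y + (-20)·z = 0
Row 2: (4)·-2 + (2)·y + (4)·z = 0
Row 3: (0)·-2 + (0)·y + (0)·z = 0
Solving gives y = 0, z = 2.
Check: Q·(-2, 0, 2) = (-4, 0, 4) = 2·(-2, 0, 2).

0, 2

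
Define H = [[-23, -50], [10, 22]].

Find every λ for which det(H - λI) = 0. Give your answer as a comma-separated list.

det(H - μI) = (-23 - μ)(22 - μ) - (-50)·(10) = μ^2 + μ - 6.
This factors as (μ + 3)·(μ - 2) = 0.
Eigenvalues: -3, 2.

-3, 2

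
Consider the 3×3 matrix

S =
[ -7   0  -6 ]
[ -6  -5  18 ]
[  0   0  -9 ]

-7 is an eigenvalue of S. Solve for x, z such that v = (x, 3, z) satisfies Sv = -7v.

1, 0

We need (S + 7I)v = 0.
S + 7I = [[0, 0, -6], [-6, 2, 18], [0, 0, -2]].
Row 1: (0)·x + (0)·3 + (-6)·z = 0
Row 2: (-6)·x + (2)·3 + (18)·z = 0
Row 3: (0)·x + (0)·3 + (-2)·z = 0
Solving gives x = 1, z = 0.
Check: S·(1, 3, 0) = (-7, -21, 0) = -7·(1, 3, 0).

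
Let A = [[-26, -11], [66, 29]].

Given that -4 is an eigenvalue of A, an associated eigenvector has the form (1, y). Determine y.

-2

We need (A + 4I)v = 0.
A + 4I = [[-22, -11], [66, 33]].
Row 1: (-22)·1 + (-11)·y = 0
Row 2: (66)·1 + (33)·y = 0
Solving gives y = -2.
Check: A·(1, -2) = (-4, 8) = -4·(1, -2).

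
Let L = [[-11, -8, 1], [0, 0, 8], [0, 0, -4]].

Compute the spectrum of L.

-11, -4, 0

L is upper triangular, so its eigenvalues are the diagonal entries.
Diagonal: -11, 0, -4.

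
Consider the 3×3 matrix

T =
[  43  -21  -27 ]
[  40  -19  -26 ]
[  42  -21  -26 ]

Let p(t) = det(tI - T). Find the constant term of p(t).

10

p(t) = t^3 + 2t^2 - 13t + 10.
The constant term is 10.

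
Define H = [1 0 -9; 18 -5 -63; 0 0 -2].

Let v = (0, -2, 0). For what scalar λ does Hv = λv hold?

-5

Compute Hv: H·(0, -2, 0) = (0, 10, 0).
Since Hv = λv, compare component 2: 10 = λ·-2, so λ = -5.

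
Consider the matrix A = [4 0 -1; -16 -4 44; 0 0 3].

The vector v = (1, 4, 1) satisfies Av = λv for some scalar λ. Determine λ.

Compute Av: A·(1, 4, 1) = (3, 12, 3).
Since Av = λv, compare component 1: 3 = λ·1, so λ = 3.

3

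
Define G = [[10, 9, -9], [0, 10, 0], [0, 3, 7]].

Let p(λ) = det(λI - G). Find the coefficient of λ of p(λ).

p(λ) = λ^3 - 27λ^2 + 240λ - 700.
The coefficient of λ is 240.

240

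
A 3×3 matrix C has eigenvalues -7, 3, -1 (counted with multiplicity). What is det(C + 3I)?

-48

If C has eigenvalues -7, 3, -1, then C + 3I has eigenvalues -4, 6, 2.
det(C + 3I) = (-4) · (6) · (2) = -48.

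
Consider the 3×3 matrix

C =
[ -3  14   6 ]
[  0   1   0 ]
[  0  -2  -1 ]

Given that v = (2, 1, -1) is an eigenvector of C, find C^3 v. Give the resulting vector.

(2, 1, -1)

First find the eigenvalue: Cv = (2, 1, -1) = 1·(2, 1, -1), so λ = 1.
Then C^3 v = λ^3·v = 1^3·(2, 1, -1) = 1·(2, 1, -1) = (2, 1, -1).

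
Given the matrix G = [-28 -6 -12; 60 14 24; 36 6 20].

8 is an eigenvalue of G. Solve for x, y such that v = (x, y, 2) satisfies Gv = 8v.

We need (G - 8I)v = 0.
G - 8I = [[-36, -6, -12], [60, 6, 24], [36, 6, 12]].
Row 1: (-36)·x + (-6)·y + (-12)·2 = 0
Row 2: (60)·x + (6)·y + (24)·2 = 0
Row 3: (36)·x + (6)·y + (12)·2 = 0
Solving gives x = -1, y = 2.
Check: G·(-1, 2, 2) = (-8, 16, 16) = 8·(-1, 2, 2).

-1, 2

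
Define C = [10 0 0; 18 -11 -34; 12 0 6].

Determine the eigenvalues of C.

The characteristic polynomial is p(μ) = det(μI - C).
Expanding the 3×3 determinant: p(μ) = μ^3 - 5μ^2 - 116μ + 660.
Try μ = 6: p(6) = 0, so 6 is a root.
Factor out (μ - 6): p(μ) = (μ - 6)·(μ^2 + μ - 110).
The quadratic factors as (μ + 11)·(μ - 10).
Eigenvalues: -11, 6, 10.

-11, 6, 10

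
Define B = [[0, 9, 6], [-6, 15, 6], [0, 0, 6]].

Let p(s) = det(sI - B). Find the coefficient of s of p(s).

p(s) = s^3 - 21s^2 + 144s - 324.
The coefficient of s is 144.

144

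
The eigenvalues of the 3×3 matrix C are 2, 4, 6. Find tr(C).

12

trace(C) is the sum of the eigenvalues: (2) + (4) + (6) = 12.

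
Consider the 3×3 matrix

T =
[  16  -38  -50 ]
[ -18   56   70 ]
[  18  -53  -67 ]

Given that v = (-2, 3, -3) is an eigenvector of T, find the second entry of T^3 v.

-24

First find the eigenvalue: Tv = (4, -6, 6) = -2·(-2, 3, -3), so λ = -2.
Then T^3 v = λ^3·v = (-2)^3·(-2, 3, -3) = -8·(-2, 3, -3) = (16, -24, 24).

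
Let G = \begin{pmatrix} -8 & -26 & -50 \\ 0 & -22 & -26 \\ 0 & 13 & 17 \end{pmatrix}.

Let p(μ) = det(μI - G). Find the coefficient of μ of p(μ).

4

p(μ) = μ^3 + 13μ^2 + 4μ - 288.
The coefficient of μ is 4.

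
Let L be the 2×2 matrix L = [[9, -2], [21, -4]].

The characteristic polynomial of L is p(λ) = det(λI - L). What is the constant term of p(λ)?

p(λ) = λ^2 - 5λ + 6.
The constant term is 6.

6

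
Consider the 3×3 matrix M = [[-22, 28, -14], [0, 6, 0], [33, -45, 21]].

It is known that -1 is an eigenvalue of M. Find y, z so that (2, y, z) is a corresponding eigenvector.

0, -3

We need (M + 1I)v = 0.
M + 1I = [[-21, 28, -14], [0, 7, 0], [33, -45, 22]].
Row 1: (-21)·2 + (28)·y + (-14)·z = 0
Row 2: (0)·2 + (7)·y + (0)·z = 0
Row 3: (33)·2 + (-45)·y + (22)·z = 0
Solving gives y = 0, z = -3.
Check: M·(2, 0, -3) = (-2, 0, 3) = -1·(2, 0, -3).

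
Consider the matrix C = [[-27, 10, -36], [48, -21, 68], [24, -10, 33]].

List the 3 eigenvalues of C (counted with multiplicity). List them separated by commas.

-11, -3, -1

Compute the characteristic polynomial p(r) = det(rI - C).
Expanding along the first row, p(r) = r^3 + 15r^2 + 47r + 33.
Since p(-1) = 0, r = -1 is a root.
Factor out (r + 1): p(r) = (r + 1)·(r^2 + 14r + 33).
The quadratic factors as (r + 11)·(r + 3).
Eigenvalues: -11, -3, -1.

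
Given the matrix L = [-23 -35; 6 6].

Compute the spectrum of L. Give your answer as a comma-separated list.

-9, -8

det(L - lambda·I) = (-23 - lambda)(6 - lambda) - (-35)·(6) = lambda^2 + 17·lambda + 72.
This factors as (lambda + 9)·(lambda + 8) = 0.
Eigenvalues: -9, -8.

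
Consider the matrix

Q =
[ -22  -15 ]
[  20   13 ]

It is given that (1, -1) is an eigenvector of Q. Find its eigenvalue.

-7

Compute Qv: Q·(1, -1) = (-7, 7).
Since Qv = λv, compare component 1: -7 = λ·1, so λ = -7.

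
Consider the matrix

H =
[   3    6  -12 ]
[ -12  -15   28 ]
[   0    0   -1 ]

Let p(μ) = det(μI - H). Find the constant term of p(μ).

p(μ) = μ^3 + 13μ^2 + 39μ + 27.
The constant term is 27.

27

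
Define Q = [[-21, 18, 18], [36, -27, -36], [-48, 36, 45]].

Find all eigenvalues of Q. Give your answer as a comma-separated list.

The characteristic polynomial is p(t) = det(tI - Q).
Cofactor expansion gives p(t) = t^3 + 3t^2 - 81t - 243.
Since p(9) = 0, t = 9 is a root.
Dividing by (t - 9) leaves t^2 + 12t + 27.
The quadratic factors as (t + 9)·(t + 3).
Eigenvalues: -9, -3, 9.

-9, -3, 9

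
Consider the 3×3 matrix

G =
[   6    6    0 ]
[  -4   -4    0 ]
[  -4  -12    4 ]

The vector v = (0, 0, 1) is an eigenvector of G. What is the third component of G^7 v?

16384

First find the eigenvalue: Gv = (0, 0, 4) = 4·(0, 0, 1), so λ = 4.
Then G^7 v = λ^7·v = 4^7·(0, 0, 1) = 16384·(0, 0, 1) = (0, 0, 16384).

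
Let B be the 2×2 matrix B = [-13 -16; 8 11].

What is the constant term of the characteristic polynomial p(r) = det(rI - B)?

-15

p(0) = det(0·I − B) = det(−B) = (−1)^2·det(B).
det(B) = -15, so p(0) = -15.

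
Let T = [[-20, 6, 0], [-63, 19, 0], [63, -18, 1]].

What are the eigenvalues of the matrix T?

-2, 1, 1

The characteristic polynomial is p(μ) = det(μI - T).
Expanding the 3×3 determinant: p(μ) = μ^3 - 3μ + 2.
Since p(-2) = 0, μ = -2 is a root.
Dividing by (μ + 2) leaves μ^2 - 2μ + 1.
The quadratic factor is (μ - 1)^2.
Eigenvalues: -2, 1, 1.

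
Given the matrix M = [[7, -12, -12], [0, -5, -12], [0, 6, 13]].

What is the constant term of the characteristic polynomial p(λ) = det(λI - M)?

p(0) = det(0·I − M) = det(−M) = (−1)^3·det(M).
det(M) = 49, so p(0) = -49.

-49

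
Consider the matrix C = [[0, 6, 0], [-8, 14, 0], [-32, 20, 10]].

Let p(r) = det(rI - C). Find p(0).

p(0) = det(0·I − C) = det(−C) = (−1)^3·det(C).
det(C) = 480, so p(0) = -480.

-480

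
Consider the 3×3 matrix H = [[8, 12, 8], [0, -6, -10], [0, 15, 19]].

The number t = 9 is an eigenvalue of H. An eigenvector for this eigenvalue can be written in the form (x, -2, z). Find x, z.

0, 3

We need (H - 9I)v = 0.
H - 9I = [[-1, 12, 8], [0, -15, -10], [0, 15, 10]].
Row 1: (-1)·x + (12)·-2 + (8)·z = 0
Row 2: (0)·x + (-15)·-2 + (-10)·z = 0
Row 3: (0)·x + (15)·-2 + (10)·z = 0
Solving gives x = 0, z = 3.
Check: H·(0, -2, 3) = (0, -18, 27) = 9·(0, -2, 3).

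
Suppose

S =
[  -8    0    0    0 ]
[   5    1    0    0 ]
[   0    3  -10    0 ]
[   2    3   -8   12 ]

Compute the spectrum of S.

-10, -8, 1, 12

S is lower triangular, so its eigenvalues are the diagonal entries.
Diagonal: -8, 1, -10, 12.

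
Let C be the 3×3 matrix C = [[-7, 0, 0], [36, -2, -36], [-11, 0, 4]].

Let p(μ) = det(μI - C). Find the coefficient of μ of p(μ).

p(μ) = μ^3 + 5μ^2 - 22μ - 56.
The coefficient of μ is -22.

-22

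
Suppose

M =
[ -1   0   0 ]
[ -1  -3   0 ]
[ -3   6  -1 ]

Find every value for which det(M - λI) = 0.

M is lower triangular, so its eigenvalues are the diagonal entries.
Diagonal: -1, -3, -1.

-3, -1, -1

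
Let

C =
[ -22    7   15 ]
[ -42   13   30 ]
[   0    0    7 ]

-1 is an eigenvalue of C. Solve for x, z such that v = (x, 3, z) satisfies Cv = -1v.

1, 0

We need (C + 1I)v = 0.
C + 1I = [[-21, 7, 15], [-42, 14, 30], [0, 0, 8]].
Row 1: (-21)·x + (7)·3 + (15)·z = 0
Row 2: (-42)·x + (14)·3 + (30)·z = 0
Row 3: (0)·x + (0)·3 + (8)·z = 0
Solving gives x = 1, z = 0.
Check: C·(1, 3, 0) = (-1, -3, 0) = -1·(1, 3, 0).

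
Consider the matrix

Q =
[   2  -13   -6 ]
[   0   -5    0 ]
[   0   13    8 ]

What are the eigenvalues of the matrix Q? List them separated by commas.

Compute the characteristic polynomial p(λ) = det(λI - Q).
Expanding the 3×3 determinant: p(λ) = λ^3 - 5λ^2 - 34λ + 80.
Rational-root test: λ = 2 gives p(2) = 0.
Dividing by (λ - 2) leaves λ^2 - 3λ - 40.
The quadratic factors as (λ + 5)·(λ - 8).
Eigenvalues: -5, 2, 8.

-5, 2, 8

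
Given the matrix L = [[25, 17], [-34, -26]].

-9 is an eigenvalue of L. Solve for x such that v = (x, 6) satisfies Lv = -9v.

-3

We need (L + 9I)v = 0.
L + 9I = [[34, 17], [-34, -17]].
Row 1: (34)·x + (17)·6 = 0
Row 2: (-34)·x + (-17)·6 = 0
Solving gives x = -3.
Check: L·(-3, 6) = (27, -54) = -9·(-3, 6).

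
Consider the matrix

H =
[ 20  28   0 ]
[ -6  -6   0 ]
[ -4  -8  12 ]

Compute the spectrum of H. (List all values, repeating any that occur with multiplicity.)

Compute the characteristic polynomial p(s) = det(sI - H).
Cofactor expansion gives p(s) = s^3 - 26s^2 + 216s - 576.
Try s = 8: p(8) = 0, so 8 is a root.
Factor out (s - 8): p(s) = (s - 8)·(s^2 - 18s + 72).
The quadratic factors as (s - 6)·(s - 12).
Eigenvalues: 6, 8, 12.

6, 8, 12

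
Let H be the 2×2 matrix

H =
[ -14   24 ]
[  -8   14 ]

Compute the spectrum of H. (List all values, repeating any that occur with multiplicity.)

det(H - sI) = (-14 - s)(14 - s) - (24)·(-8) = s^2 - 4.
This factors as (s + 2)·(s - 2) = 0.
Eigenvalues: -2, 2.

-2, 2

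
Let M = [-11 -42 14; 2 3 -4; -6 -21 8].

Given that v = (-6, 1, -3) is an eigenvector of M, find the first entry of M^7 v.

-13122

First find the eigenvalue: Mv = (-18, 3, -9) = 3·(-6, 1, -3), so λ = 3.
Then M^7 v = λ^7·v = 3^7·(-6, 1, -3) = 2187·(-6, 1, -3) = (-13122, 2187, -6561).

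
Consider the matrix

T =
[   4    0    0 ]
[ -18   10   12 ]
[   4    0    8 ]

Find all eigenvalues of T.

The characteristic polynomial is p(λ) = det(λI - T).
Expanding the 3×3 determinant: p(λ) = λ^3 - 22λ^2 + 152λ - 320.
Since p(8) = 0, λ = 8 is a root.
Factor out (λ - 8): p(λ) = (λ - 8)·(λ^2 - 14λ + 40).
The quadratic factors as (λ - 4)·(λ - 10).
Eigenvalues: 4, 8, 10.

4, 8, 10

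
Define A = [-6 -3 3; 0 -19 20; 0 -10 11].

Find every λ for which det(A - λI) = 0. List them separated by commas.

Compute the characteristic polynomial p(λ) = det(λI - A).
Expanding the 3×3 determinant: p(λ) = λ^3 + 14λ^2 + 39λ - 54.
Rational-root test: λ = 1 gives p(1) = 0.
Dividing by (λ - 1) leaves λ^2 + 15λ + 54.
The quadratic factors as (λ + 9)·(λ + 6).
Eigenvalues: -9, -6, 1.

-9, -6, 1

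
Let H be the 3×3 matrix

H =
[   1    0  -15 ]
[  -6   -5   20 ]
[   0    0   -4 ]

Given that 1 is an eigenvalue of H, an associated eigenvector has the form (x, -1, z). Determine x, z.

We need (H - 1I)v = 0.
H - 1I = [[0, 0, -15], [-6, -6, 20], [0, 0, -5]].
Row 1: (0)·x + (0)·-1 + (-15)·z = 0
Row 2: (-6)·x + (-6)·-1 + (20)·z = 0
Row 3: (0)·x + (0)·-1 + (-5)·z = 0
Solving gives x = 1, z = 0.
Check: H·(1, -1, 0) = (1, -1, 0) = 1·(1, -1, 0).

1, 0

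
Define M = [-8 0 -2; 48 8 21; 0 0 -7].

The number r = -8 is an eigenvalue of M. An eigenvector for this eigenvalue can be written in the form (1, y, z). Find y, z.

-3, 0

We need (M + 8I)v = 0.
M + 8I = [[0, 0, -2], [48, 16, 21], [0, 0, 1]].
Row 1: (0)·1 + (0)·y + (-2)·z = 0
Row 2: (48)·1 + (16)·y + (21)·z = 0
Row 3: (0)·1 + (0)·y + (1)·z = 0
Solving gives y = -3, z = 0.
Check: M·(1, -3, 0) = (-8, 24, 0) = -8·(1, -3, 0).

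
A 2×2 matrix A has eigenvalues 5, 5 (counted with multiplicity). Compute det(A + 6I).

If A has eigenvalues 5, 5, then A + 6I has eigenvalues 11, 11.
det(A + 6I) = (11) · (11) = 121.

121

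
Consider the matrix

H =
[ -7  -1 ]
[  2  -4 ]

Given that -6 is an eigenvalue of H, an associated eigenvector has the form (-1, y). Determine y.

We need (H + 6I)v = 0.
H + 6I = [[-1, -1], [2, 2]].
Row 1: (-1)·-1 + (-1)·y = 0
Row 2: (2)·-1 + (2)·y = 0
Solving gives y = 1.
Check: H·(-1, 1) = (6, -6) = -6·(-1, 1).

1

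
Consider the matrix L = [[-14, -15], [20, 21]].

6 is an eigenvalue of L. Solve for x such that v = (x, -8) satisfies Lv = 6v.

We need (L - 6I)v = 0.
L - 6I = [[-20, -15], [20, 15]].
Row 1: (-20)·x + (-15)·-8 = 0
Row 2: (20)·x + (15)·-8 = 0
Solving gives x = 6.
Check: L·(6, -8) = (36, -48) = 6·(6, -8).

6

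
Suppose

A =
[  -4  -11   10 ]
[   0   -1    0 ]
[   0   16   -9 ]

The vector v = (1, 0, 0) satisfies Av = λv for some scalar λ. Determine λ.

-4

Compute Av: A·(1, 0, 0) = (-4, 0, 0).
Since Av = λv, compare component 1: -4 = λ·1, so λ = -4.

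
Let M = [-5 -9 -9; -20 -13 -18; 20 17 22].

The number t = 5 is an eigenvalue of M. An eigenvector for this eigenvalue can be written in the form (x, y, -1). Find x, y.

We need (M - 5I)v = 0.
M - 5I = [[-10, -9, -9], [-20, -18, -18], [20, 17, 17]].
Row 1: (-10)·x + (-9)·y + (-9)·-1 = 0
Row 2: (-20)·x + (-18)·y + (-18)·-1 = 0
Row 3: (20)·x + (17)·y + (17)·-1 = 0
Solving gives x = 0, y = 1.
Check: M·(0, 1, -1) = (0, 5, -5) = 5·(0, 1, -1).

0, 1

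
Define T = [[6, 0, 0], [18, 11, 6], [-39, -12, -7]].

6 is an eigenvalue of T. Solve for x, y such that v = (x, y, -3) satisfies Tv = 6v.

1, 0

We need (T - 6I)v = 0.
T - 6I = [[0, 0, 0], [18, 5, 6], [-39, -12, -13]].
Row 1: (0)·x + (0)·y + (0)·-3 = 0
Row 2: (18)·x + (5)·y + (6)·-3 = 0
Row 3: (-39)·x + (-12)·y + (-13)·-3 = 0
Solving gives x = 1, y = 0.
Check: T·(1, 0, -3) = (6, 0, -18) = 6·(1, 0, -3).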